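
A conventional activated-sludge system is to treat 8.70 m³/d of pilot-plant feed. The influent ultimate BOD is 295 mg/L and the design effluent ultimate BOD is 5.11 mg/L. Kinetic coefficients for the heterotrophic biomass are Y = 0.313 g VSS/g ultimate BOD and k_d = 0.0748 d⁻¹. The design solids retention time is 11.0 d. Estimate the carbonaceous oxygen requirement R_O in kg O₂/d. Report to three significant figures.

The observed yield is Y_obs = Y/(1 + k_d·θ_c) = 0.313 / (1 + 0.0748 × 11.0) = 0.313 / 1.823 = 0.1717 g VSS per g ultimate BOD removed.
Q·(S₀ − S) = 8.70 × (295 − 5.11) × 10⁻³ = 2.522 kg/d removed.
Biomass synthesised: P_X = Y_obs × 2.522 = 0.4331 kg VSS/d.
R_O = Q·ΔS − 1.42 P_X = 2.522 − 0.6150 = 1.907 kg O₂/d.

R_O ≈ 1.91 kg O₂/d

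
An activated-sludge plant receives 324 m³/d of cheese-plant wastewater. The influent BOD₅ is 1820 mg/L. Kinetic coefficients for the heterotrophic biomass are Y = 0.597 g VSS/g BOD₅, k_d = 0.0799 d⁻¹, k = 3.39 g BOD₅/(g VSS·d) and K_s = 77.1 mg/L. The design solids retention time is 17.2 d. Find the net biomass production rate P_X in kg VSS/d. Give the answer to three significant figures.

Effluent substrate depends only on kinetics and SRT: S = K_s(1 + k_d θ_c) / [θ_c(Yk − k_d) − 1] = 77.1 × (1 + 0.0799 × 17.2) / [17.2 × (0.597 × 3.39 − 0.0799) − 1] = 183.1 / 32.44 = 5.644 mg/L.
The observed yield is Y_obs = Y/(1 + k_d·θ_c) = 0.597 / (1 + 0.0799 × 17.2) = 0.597 / 2.374 = 0.2514 g VSS per g BOD₅ removed.
Mass of BOD₅ removed per day: Q(S₀ − S) = 324 × 1814 g/m³ = 587.9 kg/d.
P_X = Y_obs · Q(S₀ − S) = 0.2514 × 587.9 = 147.8 kg VSS/d.

P_X ≈ 148 kg VSS/d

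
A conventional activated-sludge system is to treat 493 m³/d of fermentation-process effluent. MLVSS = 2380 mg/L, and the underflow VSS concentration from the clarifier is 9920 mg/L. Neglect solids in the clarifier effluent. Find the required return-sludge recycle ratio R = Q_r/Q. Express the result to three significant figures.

R ≈ 0.316

Solids balance on the clarifier gives (1+R)X = R·X_r, so R = X/(X_r − X) = 2380 / (9920 − 2380) = 0.3156.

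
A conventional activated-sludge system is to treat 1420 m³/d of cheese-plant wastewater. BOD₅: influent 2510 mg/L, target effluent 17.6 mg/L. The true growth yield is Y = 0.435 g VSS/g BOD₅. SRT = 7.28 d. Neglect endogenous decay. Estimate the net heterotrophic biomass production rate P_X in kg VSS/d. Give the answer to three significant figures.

P_X ≈ 1540 kg VSS/d

With endogenous decay neglected, the observed yield equals the true yield: Y_obs = Y = 0.435 g VSS/g BOD₅.
Mass of BOD₅ removed per day: Q(S₀ − S) = 1420 × 2492 g/m³ = 3539 kg/d.
Biomass produced: P_X = Y_obs·Q·ΔS = 0.4350 × 3539 ≈ 1540 kg VSS/d.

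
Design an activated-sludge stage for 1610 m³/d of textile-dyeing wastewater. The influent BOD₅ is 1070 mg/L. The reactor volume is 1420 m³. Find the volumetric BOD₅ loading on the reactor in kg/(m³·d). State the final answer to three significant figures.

L_v ≈ 1.21 kg BOD₅/(m³·d)

L_v = Q S₀ / V = 1610 × 1070 × 10⁻³ / 1420 = 1.213 kg/(m³·d).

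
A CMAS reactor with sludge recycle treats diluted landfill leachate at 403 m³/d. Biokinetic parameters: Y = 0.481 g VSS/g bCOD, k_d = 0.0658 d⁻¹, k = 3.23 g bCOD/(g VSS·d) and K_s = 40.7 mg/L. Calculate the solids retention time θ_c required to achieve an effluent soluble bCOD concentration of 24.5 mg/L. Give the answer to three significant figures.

θ_c ≈ 1.93 d

Specific growth rate at S = 24.5 mg/L: μ = YkS/(K_s+S) = 0.481·3.23·24.5/(40.7+24.5) = 0.5838 d⁻¹.
1/θ_c = 0.5838 − 0.0658 = 0.5180 d⁻¹, so θ_c = 1.930 d.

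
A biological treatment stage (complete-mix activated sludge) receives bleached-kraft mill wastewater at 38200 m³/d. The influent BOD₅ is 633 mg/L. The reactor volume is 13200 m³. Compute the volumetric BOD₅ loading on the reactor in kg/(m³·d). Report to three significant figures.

Applied BOD₅ load per unit volume = Q·S₀/V = (38200 × 633/1000)/13200 = 1.832 kg BOD₅·m⁻³·d⁻¹.

L_v ≈ 1.83 kg BOD₅/(m³·d)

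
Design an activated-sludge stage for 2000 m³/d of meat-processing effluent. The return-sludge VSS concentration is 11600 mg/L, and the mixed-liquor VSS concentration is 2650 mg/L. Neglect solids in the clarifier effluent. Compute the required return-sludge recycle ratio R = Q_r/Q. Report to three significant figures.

R ≈ 0.296

Mass balance around the secondary clarifier (neglecting effluent solids): R = X / (X_r − X) = 2650 / (11600 − 2650) = 0.2961.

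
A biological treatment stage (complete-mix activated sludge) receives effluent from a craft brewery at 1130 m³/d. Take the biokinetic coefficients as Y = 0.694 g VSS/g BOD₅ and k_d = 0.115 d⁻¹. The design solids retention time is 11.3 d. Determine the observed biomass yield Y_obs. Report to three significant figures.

Y_obs ≈ 0.302 g VSS/g BOD₅

Correct the yield for decay: Y_obs = Y/(1 + k_d θ_c) = 0.694 / (1 + 0.115 × 11.3) = 0.694 / 2.300 = 0.3018.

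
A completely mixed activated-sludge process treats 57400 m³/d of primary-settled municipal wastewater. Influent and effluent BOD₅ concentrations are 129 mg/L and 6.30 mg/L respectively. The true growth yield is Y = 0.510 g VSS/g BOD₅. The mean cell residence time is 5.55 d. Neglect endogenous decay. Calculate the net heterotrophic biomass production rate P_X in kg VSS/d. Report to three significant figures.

P_X ≈ 3590 kg VSS/d

With endogenous decay neglected, the observed yield equals the true yield: Y_obs = Y = 0.510 g VSS/g BOD₅.
Mass of BOD₅ removed per day: Q(S₀ − S) = 57400 × 122.7 g/m³ = 7043 kg/d.
Net biomass production P_X = Y_obs × Q·(S₀ − S) = 0.5100 × 7043 = 3592 kg VSS/d.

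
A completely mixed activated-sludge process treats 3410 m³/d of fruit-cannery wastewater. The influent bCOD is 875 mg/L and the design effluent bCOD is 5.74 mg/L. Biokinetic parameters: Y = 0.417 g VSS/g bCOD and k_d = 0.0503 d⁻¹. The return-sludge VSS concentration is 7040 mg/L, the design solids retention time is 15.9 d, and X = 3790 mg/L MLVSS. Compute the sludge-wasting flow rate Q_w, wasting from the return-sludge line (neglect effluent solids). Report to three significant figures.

Q_w ≈ 97.6 m³/d

Steady-state biomass mass balance: V·X·(1 + k_d·θ_c) = Y·Q·(S₀ − S)·θ_c, so V = 0.417 × 3410 × (875 − 5.74) × 15.9 / [3790 × (1 + 0.0503 × 15.9)] = 1.97×10^7 / 6821 = 2881 m³.
Q_w = (V·X)/(θ_c X_r) = 2881 × 3790 / (15.9 × 7040) = 97.56 m³/d.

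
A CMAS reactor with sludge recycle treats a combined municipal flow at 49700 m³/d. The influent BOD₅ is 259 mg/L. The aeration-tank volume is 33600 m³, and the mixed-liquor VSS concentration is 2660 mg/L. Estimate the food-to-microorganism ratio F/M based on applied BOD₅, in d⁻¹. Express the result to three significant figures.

F/M = Q·S₀ / (V·X) = 49700 × 259 / (33600 × 2660) = 0.1440 g BOD₅·(g VSS·d)⁻¹.

F/M ≈ 0.144 d⁻¹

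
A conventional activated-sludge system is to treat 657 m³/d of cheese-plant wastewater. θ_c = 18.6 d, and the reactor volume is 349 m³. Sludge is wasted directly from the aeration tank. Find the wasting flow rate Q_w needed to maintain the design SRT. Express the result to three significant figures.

Q_w ≈ 18.8 m³/d

Wasting from the aeration tank: Q_w = V / θ_c = 349.0 / 18.6 = 18.76 m³/d.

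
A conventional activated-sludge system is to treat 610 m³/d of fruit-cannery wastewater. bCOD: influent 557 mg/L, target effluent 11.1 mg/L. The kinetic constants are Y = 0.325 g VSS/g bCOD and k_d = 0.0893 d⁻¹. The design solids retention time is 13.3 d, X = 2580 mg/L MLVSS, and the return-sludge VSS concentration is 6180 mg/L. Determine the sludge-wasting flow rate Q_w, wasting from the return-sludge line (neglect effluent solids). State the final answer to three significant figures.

Rearranging the biomass balance for a CMAS with decay, V = Y·Q·ΔS·θ_c / [X·(1+k_d θ_c)] = 0.325 × 610 × (557 − 11.1) × 13.3 / [2580 × (1 + 0.0893 × 13.3)] = 1.44×10^6 / 5644 = 255.0 m³.
Wasting from the return line (neglecting effluent solids): Q_w = V·X / (θ_c·X_r) = 255.0 × 2580 / (13.3 × 6180) = 8.005 m³/d.

Q_w ≈ 8.00 m³/d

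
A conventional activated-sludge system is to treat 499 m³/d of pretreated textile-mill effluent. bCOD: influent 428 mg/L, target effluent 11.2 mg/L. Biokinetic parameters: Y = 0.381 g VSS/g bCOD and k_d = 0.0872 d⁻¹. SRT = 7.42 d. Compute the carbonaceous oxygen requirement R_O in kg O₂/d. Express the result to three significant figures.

Correct the yield for decay: Y_obs = Y/(1 + k_d θ_c) = 0.381 / (1 + 0.0872 × 7.42) = 0.381 / 1.647 = 0.2313.
ΔS = 428 − 11.2 = 416.8 mg/L, so the substrate removal rate is 499 × 416.8/1000 = 208.0 kg bCOD/d.
P_X = Y_obs·Q·(S₀ − S) = 0.2313 × 208.0 = 48.11 kg VSS/d.
R_O = Q·ΔS − 1.42 P_X = 208.0 − 68.32 = 139.7 kg O₂/d.

R_O ≈ 140 kg O₂/d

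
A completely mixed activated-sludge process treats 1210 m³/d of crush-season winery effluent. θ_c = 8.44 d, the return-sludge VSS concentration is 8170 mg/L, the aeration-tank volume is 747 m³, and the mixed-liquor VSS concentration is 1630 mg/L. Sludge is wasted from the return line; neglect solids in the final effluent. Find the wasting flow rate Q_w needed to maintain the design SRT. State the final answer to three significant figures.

Wasting from the return line (neglecting effluent solids): Q_w = V·X / (θ_c·X_r) = 747.0 × 1630 / (8.44 × 8170) = 17.66 m³/d.

Q_w ≈ 17.7 m³/d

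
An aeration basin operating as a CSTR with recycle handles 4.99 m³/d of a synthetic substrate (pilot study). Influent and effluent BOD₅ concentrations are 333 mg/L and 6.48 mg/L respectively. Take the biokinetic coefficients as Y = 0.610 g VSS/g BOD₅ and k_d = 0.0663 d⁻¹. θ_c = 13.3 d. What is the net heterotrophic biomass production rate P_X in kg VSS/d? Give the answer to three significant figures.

P_X ≈ 0.528 kg VSS/d

The observed yield is Y_obs = Y/(1 + k_d·θ_c) = 0.610 / (1 + 0.0663 × 13.3) = 0.610 / 1.882 = 0.3242 g VSS per g BOD₅ removed.
Q·(S₀ − S) = 4.99 × (333 − 6.48) × 10⁻³ = 1.629 kg/d removed.
P_X = Y_obs · Q(S₀ − S) = 0.3242 × 1.629 = 0.5282 kg VSS/d.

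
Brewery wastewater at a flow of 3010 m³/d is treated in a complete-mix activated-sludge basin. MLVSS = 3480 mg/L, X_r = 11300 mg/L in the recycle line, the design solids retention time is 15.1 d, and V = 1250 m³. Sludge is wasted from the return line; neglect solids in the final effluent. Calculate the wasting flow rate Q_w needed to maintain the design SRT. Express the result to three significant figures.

Q_w ≈ 25.5 m³/d

Wasting from the return line (neglecting effluent solids): Q_w = V·X / (θ_c·X_r) = 1250 × 3480 / (15.1 × 11300) = 25.49 m³/d.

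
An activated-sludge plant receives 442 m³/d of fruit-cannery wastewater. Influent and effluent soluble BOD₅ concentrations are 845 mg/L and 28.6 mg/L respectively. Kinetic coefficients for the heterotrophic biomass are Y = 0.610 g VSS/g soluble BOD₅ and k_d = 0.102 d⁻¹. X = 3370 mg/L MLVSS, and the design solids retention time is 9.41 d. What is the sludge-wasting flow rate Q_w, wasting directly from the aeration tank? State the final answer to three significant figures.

From the SRT design equation V = Y Q (S₀−S) θ_c / [X (1 + k_d θ_c)] = 0.610 × 442 × (845 − 28.6) × 9.41 / [3370 × (1 + 0.102 × 9.41)] = 2.07×10^6 / 6605 = 313.6 m³.
Wasting from the aeration tank: Q_w = V / θ_c = 313.6 / 9.41 = 33.33 m³/d.

Q_w ≈ 33.3 m³/d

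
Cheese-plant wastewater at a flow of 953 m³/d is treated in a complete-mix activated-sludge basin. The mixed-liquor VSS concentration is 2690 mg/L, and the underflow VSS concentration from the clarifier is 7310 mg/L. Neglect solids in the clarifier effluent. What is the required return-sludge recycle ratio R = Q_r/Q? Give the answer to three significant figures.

Solids balance on the clarifier gives (1+R)X = R·X_r, so R = X/(X_r − X) = 2690 / (7310 − 2690) = 0.5823.

R ≈ 0.582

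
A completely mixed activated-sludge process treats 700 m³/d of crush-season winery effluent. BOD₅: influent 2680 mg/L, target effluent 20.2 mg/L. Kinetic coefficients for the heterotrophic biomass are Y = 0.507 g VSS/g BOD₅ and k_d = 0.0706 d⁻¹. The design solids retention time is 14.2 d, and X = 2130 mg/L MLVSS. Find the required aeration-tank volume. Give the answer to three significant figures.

Rearranging the biomass balance for a CMAS with decay, V = Y·Q·ΔS·θ_c / [X·(1+k_d θ_c)] = 0.507 × 700 × (2680 − 20.2) × 14.2 / [2130 × (1 + 0.0706 × 14.2)] = 1.34×10^7 / 4265 = 3143 m³.

V ≈ 3140 m³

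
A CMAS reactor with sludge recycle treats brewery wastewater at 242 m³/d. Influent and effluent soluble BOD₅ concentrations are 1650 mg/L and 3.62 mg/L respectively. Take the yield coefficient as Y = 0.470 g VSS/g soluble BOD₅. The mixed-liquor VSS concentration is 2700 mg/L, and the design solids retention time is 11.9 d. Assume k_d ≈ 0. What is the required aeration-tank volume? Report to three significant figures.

With k_d = 0 the design equation reduces to V = Y Q (S₀−S) θ_c / X = 0.470 × 242 × (1650 − 3.62) × 11.9 / 2700 = 825.3 m³.

V ≈ 825 m³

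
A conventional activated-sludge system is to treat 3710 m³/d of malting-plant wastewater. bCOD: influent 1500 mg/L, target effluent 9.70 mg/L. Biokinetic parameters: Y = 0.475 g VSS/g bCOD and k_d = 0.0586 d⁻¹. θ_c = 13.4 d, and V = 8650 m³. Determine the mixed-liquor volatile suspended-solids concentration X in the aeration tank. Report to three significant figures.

X ≈ 2280 mg/L

X = Y·Q·ΔS·θ_c / [V·(1 + k_d θ_c)] = 0.475 × 3710 × (1500 − 9.70) × 13.4 / [8650 × (1 + 0.0586 × 13.4)] = 2279 mg/L.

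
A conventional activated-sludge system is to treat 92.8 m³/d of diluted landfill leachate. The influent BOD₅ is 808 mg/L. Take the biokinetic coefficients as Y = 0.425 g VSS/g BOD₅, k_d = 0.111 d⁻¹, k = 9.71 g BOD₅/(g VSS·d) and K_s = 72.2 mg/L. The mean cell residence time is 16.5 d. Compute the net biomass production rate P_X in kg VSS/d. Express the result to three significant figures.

P_X ≈ 11.2 kg VSS/d

Effluent substrate depends only on kinetics and SRT: S = K_s(1 + k_d θ_c) / [θ_c(Yk − k_d) − 1] = 72.2 × (1 + 0.111 × 16.5) / [16.5 × (0.425 × 9.71 − 0.111) − 1] = 204.4 / 65.26 = 3.133 mg/L.
Y_obs = Y / (1 + k_d θ_c) = 0.425 / (1 + 0.111 × 16.5) = 0.425 / 2.832 = 0.1501.
Q·(S₀ − S) = 92.8 × (808 − 3.13) × 10⁻³ = 74.69 kg/d removed.
Net biomass production P_X = Y_obs × Q·(S₀ − S) = 0.1501 × 74.69 = 11.21 kg VSS/d.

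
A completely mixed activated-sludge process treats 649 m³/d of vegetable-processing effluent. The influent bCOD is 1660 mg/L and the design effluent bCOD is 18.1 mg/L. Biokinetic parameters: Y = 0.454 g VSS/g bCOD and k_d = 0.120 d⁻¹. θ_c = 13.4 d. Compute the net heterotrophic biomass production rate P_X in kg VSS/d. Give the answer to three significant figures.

P_X ≈ 185 kg VSS/d

Y_obs = Y / (1 + k_d θ_c) = 0.454 / (1 + 0.120 × 13.4) = 0.454 / 2.608 = 0.1741.
Substrate removed = Q·(S₀ − S) = 649 m³/d × (1660 − 18.1) g/m³ = 1.07×10^6 g/d = 1066 kg/d.
P_X = Y_obs · Q(S₀ − S) = 0.1741 × 1066 = 185.5 kg VSS/d.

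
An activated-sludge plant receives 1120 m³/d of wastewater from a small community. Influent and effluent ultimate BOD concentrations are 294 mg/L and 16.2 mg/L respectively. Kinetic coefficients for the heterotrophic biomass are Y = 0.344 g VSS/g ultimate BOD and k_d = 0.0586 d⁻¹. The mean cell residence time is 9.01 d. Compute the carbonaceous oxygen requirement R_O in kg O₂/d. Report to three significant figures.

R_O ≈ 212 kg O₂/d

Y_obs = Y / (1 + k_d θ_c) = 0.344 / (1 + 0.0586 × 9.01) = 0.344 / 1.528 = 0.2251.
ΔS = 294 − 16.2 = 277.8 mg/L, so the substrate removal rate is 1120 × 277.8/1000 = 311.1 kg ultimate BOD/d.
Biomass synthesised: P_X = Y_obs × 311.1 = 70.05 kg VSS/d.
Carbonaceous O₂ demand = substrate oxidised − cell-mass equivalent = 311.1 − 1.42 × 70.05 = 211.7 kg O₂/d.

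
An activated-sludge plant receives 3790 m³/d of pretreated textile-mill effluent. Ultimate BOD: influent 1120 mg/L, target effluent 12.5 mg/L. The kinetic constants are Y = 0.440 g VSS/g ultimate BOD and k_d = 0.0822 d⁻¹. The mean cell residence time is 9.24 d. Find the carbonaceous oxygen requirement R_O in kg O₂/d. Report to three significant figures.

R_O ≈ 2710 kg O₂/d

Correct the yield for decay: Y_obs = Y/(1 + k_d θ_c) = 0.440 / (1 + 0.0822 × 9.24) = 0.440 / 1.760 = 0.2501.
Mass of ultimate BOD removed per day: Q(S₀ − S) = 3790 × 1108 g/m³ = 4197 kg/d.
P_X = Y_obs·Q·(S₀ − S) = 0.2501 × 4197 = 1050 kg VSS/d.
R_O = Q·(S₀ − S) − 1.42·P_X = 4197 − 1.42 × 1050 = 2707 kg O₂/d.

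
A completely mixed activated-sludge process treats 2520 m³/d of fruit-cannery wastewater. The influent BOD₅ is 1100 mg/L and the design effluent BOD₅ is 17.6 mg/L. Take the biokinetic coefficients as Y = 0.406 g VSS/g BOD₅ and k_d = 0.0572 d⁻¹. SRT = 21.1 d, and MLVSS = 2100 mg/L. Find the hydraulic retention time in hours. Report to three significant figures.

τ ≈ 48.0 h

From the SRT design equation V = Y Q (S₀−S) θ_c / [X (1 + k_d θ_c)] = 0.406 × 2520 × (1100 − 17.6) × 21.1 / [2100 × (1 + 0.0572 × 21.1)] = 2.34×10^7 / 4635 = 5042 m³.
τ = V/Q = 5042/2520 = 2.001 d, or 48.02 h.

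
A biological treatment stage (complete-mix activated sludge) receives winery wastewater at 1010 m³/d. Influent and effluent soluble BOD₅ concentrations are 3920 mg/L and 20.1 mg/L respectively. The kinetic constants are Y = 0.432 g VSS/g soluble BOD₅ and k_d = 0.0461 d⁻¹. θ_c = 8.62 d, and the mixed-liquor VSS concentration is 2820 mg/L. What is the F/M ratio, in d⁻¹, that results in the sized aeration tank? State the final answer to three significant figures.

Rearranging the biomass balance for a CMAS with decay, V = Y·Q·ΔS·θ_c / [X·(1+k_d θ_c)] = 0.432 × 1010 × (3920 − 20.1) × 8.62 / [2820 × (1 + 0.0461 × 8.62)] = 1.47×10^7 / 3941 = 3722 m³.
F/M = Q·S₀ / (V·X) = 1010 × 3920 / (3722 × 2820) = 0.3772 g soluble BOD₅·(g VSS·d)⁻¹.

F/M ≈ 0.377 d⁻¹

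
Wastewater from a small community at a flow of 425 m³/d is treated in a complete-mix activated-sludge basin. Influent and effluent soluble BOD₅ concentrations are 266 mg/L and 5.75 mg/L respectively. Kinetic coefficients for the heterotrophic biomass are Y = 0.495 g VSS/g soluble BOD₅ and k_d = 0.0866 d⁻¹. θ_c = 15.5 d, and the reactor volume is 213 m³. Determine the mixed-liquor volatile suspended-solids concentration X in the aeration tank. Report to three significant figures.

X = Y·Q·ΔS·θ_c / [V·(1 + k_d θ_c)] = 0.495 × 425 × (266 − 5.75) × 15.5 / [213 × (1 + 0.0866 × 15.5)] = 1701 mg/L.

X ≈ 1700 mg/L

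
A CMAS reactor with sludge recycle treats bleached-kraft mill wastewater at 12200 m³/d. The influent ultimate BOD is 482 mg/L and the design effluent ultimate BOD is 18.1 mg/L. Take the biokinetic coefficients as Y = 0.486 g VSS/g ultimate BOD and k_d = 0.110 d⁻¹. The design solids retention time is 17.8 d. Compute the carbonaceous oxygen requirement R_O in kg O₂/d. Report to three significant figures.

The observed yield is Y_obs = Y/(1 + k_d·θ_c) = 0.486 / (1 + 0.110 × 17.8) = 0.486 / 2.958 = 0.1643 g VSS per g ultimate BOD removed.
Q·(S₀ − S) = 12200 × (482 − 18.1) × 10⁻³ = 5660 kg/d removed.
P_X = Y_obs·Q·(S₀ − S) = 0.1643 × 5660 = 929.9 kg VSS/d.
R_O = Q·ΔS − 1.42 P_X = 5660 − 1320 = 4339 kg O₂/d.

R_O ≈ 4340 kg O₂/d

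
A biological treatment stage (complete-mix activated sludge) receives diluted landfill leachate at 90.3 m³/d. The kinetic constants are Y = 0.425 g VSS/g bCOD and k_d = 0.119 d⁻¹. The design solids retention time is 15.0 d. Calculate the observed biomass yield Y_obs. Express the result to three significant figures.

The observed yield is Y_obs = Y/(1 + k_d·θ_c) = 0.425 / (1 + 0.119 × 15.0) = 0.425 / 2.785 = 0.1526 g VSS per g bCOD removed.

Y_obs ≈ 0.153 g VSS/g bCOD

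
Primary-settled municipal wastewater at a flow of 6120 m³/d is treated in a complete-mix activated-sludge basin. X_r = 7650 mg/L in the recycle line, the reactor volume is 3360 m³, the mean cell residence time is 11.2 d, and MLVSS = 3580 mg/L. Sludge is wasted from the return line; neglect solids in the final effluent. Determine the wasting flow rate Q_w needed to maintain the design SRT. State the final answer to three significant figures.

θ_c = V·X/(Q_w·X_r) when wasting from the recycle, so Q_w = V·X/(θ_c·X_r) = 3360 × 3580 / (11.2 × 7650) = 140.4 m³/d.

Q_w ≈ 140 m³/d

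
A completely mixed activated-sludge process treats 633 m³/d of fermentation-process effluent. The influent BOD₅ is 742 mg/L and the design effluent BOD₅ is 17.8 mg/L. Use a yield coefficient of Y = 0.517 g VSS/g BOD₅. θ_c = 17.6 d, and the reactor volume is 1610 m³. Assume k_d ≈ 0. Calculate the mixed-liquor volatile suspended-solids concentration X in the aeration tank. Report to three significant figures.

X ≈ 2590 mg/L

Without decay, X = Y Q (S₀−S) θ_c / V = 0.517 × 633 × (742 − 17.8) × 17.6 / 1610 = 2591 mg/L.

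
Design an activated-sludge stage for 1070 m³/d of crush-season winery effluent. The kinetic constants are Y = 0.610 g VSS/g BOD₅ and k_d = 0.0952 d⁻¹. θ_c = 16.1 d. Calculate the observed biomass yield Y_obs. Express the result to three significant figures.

The observed yield is Y_obs = Y/(1 + k_d·θ_c) = 0.610 / (1 + 0.0952 × 16.1) = 0.610 / 2.533 = 0.2408 g VSS per g BOD₅ removed.

Y_obs ≈ 0.241 g VSS/g BOD₅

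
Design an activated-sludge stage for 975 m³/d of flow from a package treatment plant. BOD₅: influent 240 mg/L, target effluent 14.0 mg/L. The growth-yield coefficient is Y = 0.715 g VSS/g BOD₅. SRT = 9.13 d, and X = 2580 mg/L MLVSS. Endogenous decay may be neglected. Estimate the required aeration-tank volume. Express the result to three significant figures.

V ≈ 558 m³

With k_d = 0 the design equation reduces to V = Y Q (S₀−S) θ_c / X = 0.715 × 975 × (240 − 14.0) × 9.13 / 2580 = 557.5 m³.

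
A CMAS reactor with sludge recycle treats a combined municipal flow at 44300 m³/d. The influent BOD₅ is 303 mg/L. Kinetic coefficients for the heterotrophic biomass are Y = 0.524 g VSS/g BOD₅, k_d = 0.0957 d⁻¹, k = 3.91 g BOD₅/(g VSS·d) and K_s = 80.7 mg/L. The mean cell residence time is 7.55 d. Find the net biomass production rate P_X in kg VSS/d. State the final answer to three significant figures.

Effluent substrate depends only on kinetics and SRT: S = K_s(1 + k_d θ_c) / [θ_c(Yk − k_d) − 1] = 80.7 × (1 + 0.0957 × 7.55) / [7.55 × (0.524 × 3.91 − 0.0957) − 1] = 139.0 / 13.75 = 10.11 mg/L.
The observed yield is Y_obs = Y/(1 + k_d·θ_c) = 0.524 / (1 + 0.0957 × 7.55) = 0.524 / 1.723 = 0.3042 g VSS per g BOD₅ removed.
Q·(S₀ − S) = 44300 × (303 − 10.1) × 10⁻³ = 12975 kg/d removed.
Biomass produced: P_X = Y_obs·Q·ΔS = 0.3042 × 12975 ≈ 3947 kg VSS/d.

P_X ≈ 3950 kg VSS/d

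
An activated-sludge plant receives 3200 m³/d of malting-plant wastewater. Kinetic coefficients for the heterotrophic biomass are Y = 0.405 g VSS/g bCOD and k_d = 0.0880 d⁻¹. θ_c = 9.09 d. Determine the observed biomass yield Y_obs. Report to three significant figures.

Y_obs ≈ 0.225 g VSS/g bCOD

Observed yield with endogenous decay: Y_obs = Y / (1 + k_d·θ_c) = 0.405 / (1 + 0.0880 × 9.09) = 0.405 / 1.800 = 0.2250 g VSS/g bCOD.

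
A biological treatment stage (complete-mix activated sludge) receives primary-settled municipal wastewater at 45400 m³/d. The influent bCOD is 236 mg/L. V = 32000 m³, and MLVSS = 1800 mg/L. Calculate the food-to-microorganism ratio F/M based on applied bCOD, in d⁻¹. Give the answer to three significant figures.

F/M ≈ 0.186 d⁻¹

F/M = applied load / biomass = Q·S₀/(V·X) = 45400 × 236 / (32000 × 1800) = 0.1860 d⁻¹.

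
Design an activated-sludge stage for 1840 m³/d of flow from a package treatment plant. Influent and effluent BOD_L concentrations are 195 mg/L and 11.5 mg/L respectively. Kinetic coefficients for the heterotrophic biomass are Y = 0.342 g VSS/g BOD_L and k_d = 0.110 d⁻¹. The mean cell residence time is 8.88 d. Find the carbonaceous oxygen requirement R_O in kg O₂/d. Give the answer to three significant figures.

R_O ≈ 255 kg O₂/d

Y_obs = Y / (1 + k_d θ_c) = 0.342 / (1 + 0.110 × 8.88) = 0.342 / 1.977 = 0.1730.
ΔS = 195 − 11.5 = 183.5 mg/L, so the substrate removal rate is 1840 × 183.5/1000 = 337.6 kg BOD_L/d.
P_X = Y_obs·Q·(S₀ − S) = 0.1730 × 337.6 = 58.41 kg VSS/d.
R_O = Q·ΔS − 1.42 P_X = 337.6 − 82.95 = 254.7 kg O₂/d.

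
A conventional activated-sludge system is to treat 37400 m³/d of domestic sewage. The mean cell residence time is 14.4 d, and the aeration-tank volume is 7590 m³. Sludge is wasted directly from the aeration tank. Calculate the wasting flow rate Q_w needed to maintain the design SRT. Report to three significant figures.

Wasting from the aeration tank: Q_w = V / θ_c = 7590 / 14.4 = 527.1 m³/d.

Q_w ≈ 527 m³/d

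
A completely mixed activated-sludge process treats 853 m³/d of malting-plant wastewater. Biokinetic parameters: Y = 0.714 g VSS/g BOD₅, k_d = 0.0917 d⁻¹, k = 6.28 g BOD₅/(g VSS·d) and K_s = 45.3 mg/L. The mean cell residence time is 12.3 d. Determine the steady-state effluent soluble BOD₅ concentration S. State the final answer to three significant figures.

From the Monod/SRT balance for a CMAS, S = K_s·(1+k_d θ_c)/[θ_c·(Y k − k_d) − 1] = 45.3 × (1 + 0.0917 × 12.3) / [12.3 × (0.714 × 6.28 − 0.0917) − 1] = 96.39 / 53.02 = 1.818 mg/L.

S ≈ 1.82 mg/L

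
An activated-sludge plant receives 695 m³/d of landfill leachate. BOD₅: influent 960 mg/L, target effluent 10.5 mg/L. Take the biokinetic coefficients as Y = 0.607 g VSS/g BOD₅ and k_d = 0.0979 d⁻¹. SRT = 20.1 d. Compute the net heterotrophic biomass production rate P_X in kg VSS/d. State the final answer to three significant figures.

P_X ≈ 135 kg VSS/d

Observed yield with endogenous decay: Y_obs = Y / (1 + k_d·θ_c) = 0.607 / (1 + 0.0979 × 20.1) = 0.607 / 2.968 = 0.2045 g VSS/g BOD₅.
ΔS = 960 − 10.5 = 949.5 mg/L, so the substrate removal rate is 695 × 949.5/1000 = 659.9 kg BOD₅/d.
Biomass produced: P_X = Y_obs·Q·ΔS = 0.2045 × 659.9 ≈ 135.0 kg VSS/d.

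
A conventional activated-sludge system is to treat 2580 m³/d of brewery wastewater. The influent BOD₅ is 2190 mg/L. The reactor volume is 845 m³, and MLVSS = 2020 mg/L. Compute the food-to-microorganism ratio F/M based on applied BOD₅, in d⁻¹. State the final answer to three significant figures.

F/M ≈ 3.31 d⁻¹

F/M = Q·S₀ / (V·X) = 2580 × 2190 / (845.0 × 2020) = 3.310 g BOD₅·(g VSS·d)⁻¹.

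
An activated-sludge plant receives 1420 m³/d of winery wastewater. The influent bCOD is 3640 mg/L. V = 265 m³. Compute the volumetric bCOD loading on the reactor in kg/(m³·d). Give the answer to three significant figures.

L_v ≈ 19.5 kg bCOD/(m³·d)

Volumetric loading L_v = Q·S₀ / V = 1420 × 3640 g/m³ / 265.0 m³ = 19505 g/(m³·d) = 19.50 kg bCOD/(m³·d).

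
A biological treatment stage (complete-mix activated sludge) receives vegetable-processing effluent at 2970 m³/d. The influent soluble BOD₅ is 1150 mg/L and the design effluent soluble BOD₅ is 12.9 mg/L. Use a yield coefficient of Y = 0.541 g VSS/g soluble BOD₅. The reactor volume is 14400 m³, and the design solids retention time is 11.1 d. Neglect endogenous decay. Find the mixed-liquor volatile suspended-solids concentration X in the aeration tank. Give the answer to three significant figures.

From V·X = Y·Q·(S₀ − S)·θ_c (decay neglected): X = 0.541 × 2970 × (1150 − 12.9) × 11.1 / 14400 = 1408 mg/L.

X ≈ 1410 mg/L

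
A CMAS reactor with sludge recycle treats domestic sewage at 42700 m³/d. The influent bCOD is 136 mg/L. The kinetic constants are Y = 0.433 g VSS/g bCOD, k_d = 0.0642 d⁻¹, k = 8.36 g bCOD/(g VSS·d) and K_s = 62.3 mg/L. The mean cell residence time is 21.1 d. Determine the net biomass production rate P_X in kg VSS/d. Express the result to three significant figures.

P_X ≈ 1050 kg VSS/d

From the Monod/SRT balance for a CMAS, S = K_s·(1+k_d θ_c)/[θ_c·(Y k − k_d) − 1] = 62.3 × (1 + 0.0642 × 21.1) / [21.1 × (0.433 × 8.36 − 0.0642) − 1] = 146.7 / 74.02 = 1.982 mg/L.
The observed yield is Y_obs = Y/(1 + k_d·θ_c) = 0.433 / (1 + 0.0642 × 21.1) = 0.433 / 2.355 = 0.1839 g VSS per g bCOD removed.
Q·(S₀ − S) = 42700 × (136 − 1.98) × 10⁻³ = 5723 kg/d removed.
P_X = Y_obs · Q(S₀ − S) = 0.1839 × 5723 = 1052 kg VSS/d.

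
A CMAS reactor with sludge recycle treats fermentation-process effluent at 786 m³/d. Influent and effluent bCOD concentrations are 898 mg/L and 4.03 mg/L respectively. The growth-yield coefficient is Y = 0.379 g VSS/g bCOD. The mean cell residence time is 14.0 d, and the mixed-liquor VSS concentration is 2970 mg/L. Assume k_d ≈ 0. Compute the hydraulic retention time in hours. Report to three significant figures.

τ ≈ 38.3 h

V·X = Y·Q·ΔS·θ_c gives V = 0.379 × 786 × (898 − 4.03) × 14.0 / 2970 = 1255 m³.
Hydraulic retention time τ = V/Q = 1255 / 786 = 1.597 d = 38.33 h.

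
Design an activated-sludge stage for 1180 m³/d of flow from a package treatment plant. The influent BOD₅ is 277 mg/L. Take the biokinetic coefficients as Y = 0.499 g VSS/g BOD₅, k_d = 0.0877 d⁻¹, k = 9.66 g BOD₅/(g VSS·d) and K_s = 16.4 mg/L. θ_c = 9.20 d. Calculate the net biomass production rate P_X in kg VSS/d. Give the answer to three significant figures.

From the Monod/SRT balance for a CMAS, S = K_s·(1+k_d θ_c)/[θ_c·(Y k − k_d) − 1] = 16.4 × (1 + 0.0877 × 9.20) / [9.20 × (0.499 × 9.66 − 0.0877) − 1] = 29.63 / 42.54 = 0.6966 mg/L.
Y_obs = Y / (1 + k_d θ_c) = 0.499 / (1 + 0.0877 × 9.20) = 0.499 / 1.807 = 0.2762.
Mass of BOD₅ removed per day: Q(S₀ − S) = 1180 × 276.3 g/m³ = 326.0 kg/d.
P_X = Y_obs · Q(S₀ − S) = 0.2762 × 326.0 = 90.04 kg VSS/d.

P_X ≈ 90.0 kg VSS/d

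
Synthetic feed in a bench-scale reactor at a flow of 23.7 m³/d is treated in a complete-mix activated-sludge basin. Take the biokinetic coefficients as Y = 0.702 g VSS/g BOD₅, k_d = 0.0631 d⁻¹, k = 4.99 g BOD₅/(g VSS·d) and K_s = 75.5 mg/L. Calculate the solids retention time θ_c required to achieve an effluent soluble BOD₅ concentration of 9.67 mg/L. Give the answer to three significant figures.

At the target effluent, Y k S/(K_s+S) = 0.702×4.99×9.67/85.17 = 0.3977 d⁻¹.
θ_c = 1/(μ − k_d) = 1/(0.3977 − 0.0631) = 1/0.3346 = 2.988 d.

θ_c ≈ 2.99 d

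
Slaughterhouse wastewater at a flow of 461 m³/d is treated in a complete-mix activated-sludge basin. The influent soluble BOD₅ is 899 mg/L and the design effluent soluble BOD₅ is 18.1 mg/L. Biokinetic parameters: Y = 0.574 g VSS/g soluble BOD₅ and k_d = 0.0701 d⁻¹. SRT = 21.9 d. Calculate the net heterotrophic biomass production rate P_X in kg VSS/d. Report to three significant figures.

P_X ≈ 91.9 kg VSS/d

Correct the yield for decay: Y_obs = Y/(1 + k_d θ_c) = 0.574 / (1 + 0.0701 × 21.9) = 0.574 / 2.535 = 0.2264.
Q·(S₀ − S) = 461 × (899 − 18.1) × 10⁻³ = 406.1 kg/d removed.
So the net sludge growth is P_X = 0.2264 × 406.1 = 91.95 kg VSS/d.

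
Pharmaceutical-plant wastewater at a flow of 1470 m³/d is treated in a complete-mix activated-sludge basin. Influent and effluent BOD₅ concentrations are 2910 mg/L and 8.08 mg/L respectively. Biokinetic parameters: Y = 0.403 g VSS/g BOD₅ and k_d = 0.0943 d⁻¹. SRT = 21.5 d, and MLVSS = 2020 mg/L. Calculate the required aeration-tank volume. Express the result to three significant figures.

Rearranging the biomass balance for a CMAS with decay, V = Y·Q·ΔS·θ_c / [X·(1+k_d θ_c)] = 0.403 × 1470 × (2910 − 8.08) × 21.5 / [2020 × (1 + 0.0943 × 21.5)] = 3.7×10^7 / 6115 = 6044 m³.

V ≈ 6040 m³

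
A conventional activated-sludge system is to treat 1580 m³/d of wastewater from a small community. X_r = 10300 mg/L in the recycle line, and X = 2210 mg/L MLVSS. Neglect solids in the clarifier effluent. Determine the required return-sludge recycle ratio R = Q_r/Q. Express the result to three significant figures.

R ≈ 0.273

R = Q_r/Q = X/(X_r − X) = 2210 / (10300 − 2210) = 0.2732.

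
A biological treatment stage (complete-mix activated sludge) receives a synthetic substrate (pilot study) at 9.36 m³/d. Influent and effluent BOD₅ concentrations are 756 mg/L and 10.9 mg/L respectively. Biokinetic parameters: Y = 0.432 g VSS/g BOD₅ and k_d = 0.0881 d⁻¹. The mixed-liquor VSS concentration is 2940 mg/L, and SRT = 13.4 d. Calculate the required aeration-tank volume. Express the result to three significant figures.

Steady-state biomass mass balance: V·X·(1 + k_d·θ_c) = Y·Q·(S₀ − S)·θ_c, so V = 0.432 × 9.36 × (756 − 10.9) × 13.4 / [2940 × (1 + 0.0881 × 13.4)] = 4.04×10^4 / 6411 = 6.297 m³.

V ≈ 6.30 m³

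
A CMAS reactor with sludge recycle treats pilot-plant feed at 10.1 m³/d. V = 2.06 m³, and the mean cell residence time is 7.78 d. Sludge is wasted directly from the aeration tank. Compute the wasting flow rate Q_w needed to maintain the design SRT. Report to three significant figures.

Wasting from the aeration tank: Q_w = V / θ_c = 2.060 / 7.78 = 0.2648 m³/d.

Q_w ≈ 0.265 m³/d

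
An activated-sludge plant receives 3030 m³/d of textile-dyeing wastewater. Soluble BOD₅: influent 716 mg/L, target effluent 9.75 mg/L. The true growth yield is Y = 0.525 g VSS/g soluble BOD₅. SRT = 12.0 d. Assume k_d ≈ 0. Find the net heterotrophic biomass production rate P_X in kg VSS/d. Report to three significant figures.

P_X ≈ 1120 kg VSS/d

Since k_d ≈ 0, Y_obs = Y = 0.525 g VSS/g soluble BOD₅.
Mass of soluble BOD₅ removed per day: Q(S₀ − S) = 3030 × 706.2 g/m³ = 2140 kg/d.
Biomass produced: P_X = Y_obs·Q·ΔS = 0.5250 × 2140 ≈ 1123 kg VSS/d.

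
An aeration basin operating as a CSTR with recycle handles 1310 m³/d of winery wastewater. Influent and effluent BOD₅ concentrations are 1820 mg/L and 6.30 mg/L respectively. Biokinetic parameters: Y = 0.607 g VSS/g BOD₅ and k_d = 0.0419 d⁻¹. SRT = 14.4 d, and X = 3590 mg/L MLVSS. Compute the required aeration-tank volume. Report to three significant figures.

V ≈ 3610 m³

From the SRT design equation V = Y Q (S₀−S) θ_c / [X (1 + k_d θ_c)] = 0.607 × 1310 × (1820 − 6.30) × 14.4 / [3590 × (1 + 0.0419 × 14.4)] = 2.08×10^7 / 5756 = 3608 m³.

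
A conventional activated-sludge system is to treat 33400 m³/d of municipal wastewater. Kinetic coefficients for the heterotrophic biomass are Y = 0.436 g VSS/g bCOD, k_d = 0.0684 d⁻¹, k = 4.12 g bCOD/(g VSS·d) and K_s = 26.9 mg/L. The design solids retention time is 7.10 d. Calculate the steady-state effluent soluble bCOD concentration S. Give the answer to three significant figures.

For a completely mixed reactor with recycle the Lawrence–McCarty relation gives S = K_s·(1 + k_d·θ_c) / [θ_c·(Y·k − k_d) − 1] = 26.9 × (1 + 0.0684 × 7.10) / [7.10 × (0.436 × 4.12 − 0.0684) − 1] = 39.96 / 11.27 = 3.547 mg/L.

S ≈ 3.55 mg/L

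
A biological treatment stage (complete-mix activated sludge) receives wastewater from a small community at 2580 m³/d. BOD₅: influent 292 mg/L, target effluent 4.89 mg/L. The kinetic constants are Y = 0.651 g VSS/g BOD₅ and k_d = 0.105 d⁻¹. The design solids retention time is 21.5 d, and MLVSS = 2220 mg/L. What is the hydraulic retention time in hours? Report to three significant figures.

τ ≈ 13.3 h

From the SRT design equation V = Y Q (S₀−S) θ_c / [X (1 + k_d θ_c)] = 0.651 × 2580 × (292 − 4.89) × 21.5 / [2220 × (1 + 0.105 × 21.5)] = 1.04×10^7 / 7232 = 1434 m³.
τ = V/Q = 1434/2580 = 0.5557 d, or 13.34 h.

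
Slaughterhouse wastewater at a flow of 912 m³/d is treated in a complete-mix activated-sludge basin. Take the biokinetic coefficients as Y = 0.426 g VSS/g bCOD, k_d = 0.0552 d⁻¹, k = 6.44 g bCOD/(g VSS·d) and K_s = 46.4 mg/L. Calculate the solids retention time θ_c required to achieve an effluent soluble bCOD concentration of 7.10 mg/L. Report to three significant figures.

θ_c ≈ 3.24 d

At the target effluent, Y k S/(K_s+S) = 0.426×6.44×7.10/53.50 = 0.3641 d⁻¹.
1/θ_c = 0.3641 − 0.0552 = 0.3089 d⁻¹, so θ_c = 3.237 d.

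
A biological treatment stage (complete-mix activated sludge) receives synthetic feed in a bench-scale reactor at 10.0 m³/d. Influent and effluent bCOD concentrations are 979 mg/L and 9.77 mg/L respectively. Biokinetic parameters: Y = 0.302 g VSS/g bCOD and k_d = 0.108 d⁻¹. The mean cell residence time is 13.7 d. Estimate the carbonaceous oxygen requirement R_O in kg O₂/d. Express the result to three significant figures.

Y_obs = Y / (1 + k_d θ_c) = 0.302 / (1 + 0.108 × 13.7) = 0.302 / 2.480 = 0.1218.
Q·(S₀ − S) = 10.0 × (979 − 9.77) × 10⁻³ = 9.692 kg/d removed.
Net sludge production P_X = 0.1218 × 9.692 = 1.180 kg VSS/d.
R_O = Q·(S₀ − S) − 1.42·P_X = 9.692 − 1.42 × 1.180 = 8.016 kg O₂/d.

R_O ≈ 8.02 kg O₂/d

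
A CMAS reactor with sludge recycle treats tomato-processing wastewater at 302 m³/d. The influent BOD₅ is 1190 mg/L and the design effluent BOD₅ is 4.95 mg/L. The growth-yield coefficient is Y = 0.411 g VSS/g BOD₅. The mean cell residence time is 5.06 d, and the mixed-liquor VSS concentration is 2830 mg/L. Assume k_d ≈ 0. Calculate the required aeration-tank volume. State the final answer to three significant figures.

V·X = Y·Q·ΔS·θ_c gives V = 0.411 × 302 × (1190 − 4.95) × 5.06 / 2830 = 263.0 m³.

V ≈ 263 m³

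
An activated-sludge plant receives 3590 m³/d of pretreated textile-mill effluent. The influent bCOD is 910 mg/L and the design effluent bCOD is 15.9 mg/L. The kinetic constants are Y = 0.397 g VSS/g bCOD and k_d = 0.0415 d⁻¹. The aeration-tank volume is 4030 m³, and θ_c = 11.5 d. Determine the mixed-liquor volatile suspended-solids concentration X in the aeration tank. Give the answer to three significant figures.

X ≈ 2460 mg/L

X = Y·Q·ΔS·θ_c / [V·(1 + k_d θ_c)] = 0.397 × 3590 × (910 − 15.9) × 11.5 / [4030 × (1 + 0.0415 × 11.5)] = 2462 mg/L.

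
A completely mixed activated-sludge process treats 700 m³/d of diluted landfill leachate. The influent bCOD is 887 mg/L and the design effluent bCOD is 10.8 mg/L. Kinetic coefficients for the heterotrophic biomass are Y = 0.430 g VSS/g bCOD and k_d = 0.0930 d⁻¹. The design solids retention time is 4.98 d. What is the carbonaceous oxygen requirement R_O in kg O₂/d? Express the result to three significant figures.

R_O ≈ 357 kg O₂/d

Correct the yield for decay: Y_obs = Y/(1 + k_d θ_c) = 0.430 / (1 + 0.0930 × 4.98) = 0.430 / 1.463 = 0.2939.
Substrate removed = Q·(S₀ − S) = 700 m³/d × (887 − 10.8) g/m³ = 6.13×10^5 g/d = 613.3 kg/d.
P_X = Y_obs·Q·(S₀ − S) = 0.2939 × 613.3 = 180.3 kg VSS/d.
R_O = Q·ΔS − 1.42 P_X = 613.3 − 256.0 = 357.4 kg O₂/d.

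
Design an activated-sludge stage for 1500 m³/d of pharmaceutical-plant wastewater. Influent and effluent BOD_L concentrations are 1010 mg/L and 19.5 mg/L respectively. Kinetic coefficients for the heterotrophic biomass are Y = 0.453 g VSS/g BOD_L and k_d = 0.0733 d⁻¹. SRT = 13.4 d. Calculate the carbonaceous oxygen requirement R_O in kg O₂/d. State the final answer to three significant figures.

R_O ≈ 1000 kg O₂/d

Observed yield with endogenous decay: Y_obs = Y / (1 + k_d·θ_c) = 0.453 / (1 + 0.0733 × 13.4) = 0.453 / 1.982 = 0.2285 g VSS/g BOD_L.
Q·(S₀ − S) = 1500 × (1010 − 19.5) × 10⁻³ = 1486 kg/d removed.
Biomass synthesised: P_X = Y_obs × 1486 = 339.5 kg VSS/d.
Carbonaceous O₂ demand = substrate oxidised − cell-mass equivalent = 1486 − 1.42 × 339.5 = 1004 kg O₂/d.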